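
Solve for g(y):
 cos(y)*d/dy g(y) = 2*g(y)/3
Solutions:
 g(y) = C1*(sin(y) + 1)^(1/3)/(sin(y) - 1)^(1/3)


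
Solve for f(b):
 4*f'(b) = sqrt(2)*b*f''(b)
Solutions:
 f(b) = C1 + C2*b^(1 + 2*sqrt(2))


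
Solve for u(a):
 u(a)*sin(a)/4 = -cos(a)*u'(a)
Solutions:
 u(a) = C1*cos(a)^(1/4)


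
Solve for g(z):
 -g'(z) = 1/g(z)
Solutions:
 g(z) = -sqrt(C1 - 2*z)
 g(z) = sqrt(C1 - 2*z)


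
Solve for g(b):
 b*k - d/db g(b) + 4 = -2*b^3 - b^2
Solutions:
 g(b) = C1 + b^4/2 + b^3/3 + b^2*k/2 + 4*b


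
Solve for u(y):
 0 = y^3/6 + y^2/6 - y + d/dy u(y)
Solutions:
 u(y) = C1 - y^4/24 - y^3/18 + y^2/2


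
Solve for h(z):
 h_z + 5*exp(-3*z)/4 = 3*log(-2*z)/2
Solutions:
 h(z) = C1 + 3*z*log(-z)/2 + 3*z*(-1 + log(2))/2 + 5*exp(-3*z)/12


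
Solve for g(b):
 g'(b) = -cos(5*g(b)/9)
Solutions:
 b - 9*log(sin(5*g(b)/9) - 1)/10 + 9*log(sin(5*g(b)/9) + 1)/10 = C1


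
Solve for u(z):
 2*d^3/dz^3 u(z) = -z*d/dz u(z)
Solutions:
 u(z) = C1 + Integral(C2*airyai(-2^(2/3)*z/2) + C3*airybi(-2^(2/3)*z/2), z)


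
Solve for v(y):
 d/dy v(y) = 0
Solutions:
 v(y) = C1


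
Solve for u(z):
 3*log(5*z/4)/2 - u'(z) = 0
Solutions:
 u(z) = C1 + 3*z*log(z)/2 - 3*z*log(2) - 3*z/2 + 3*z*log(5)/2


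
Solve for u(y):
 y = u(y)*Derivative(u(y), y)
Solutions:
 u(y) = -sqrt(C1 + y^2)
 u(y) = sqrt(C1 + y^2)


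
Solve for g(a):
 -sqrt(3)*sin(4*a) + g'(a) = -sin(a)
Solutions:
 g(a) = C1 + cos(a) - sqrt(3)*cos(4*a)/4


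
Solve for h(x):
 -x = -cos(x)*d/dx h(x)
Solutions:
 h(x) = C1 + Integral(x/cos(x), x)


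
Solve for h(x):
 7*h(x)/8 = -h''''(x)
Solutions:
 h(x) = (C1*sin(2^(3/4)*7^(1/4)*x/4) + C2*cos(2^(3/4)*7^(1/4)*x/4))*exp(-2^(3/4)*7^(1/4)*x/4) + (C3*sin(2^(3/4)*7^(1/4)*x/4) + C4*cos(2^(3/4)*7^(1/4)*x/4))*exp(2^(3/4)*7^(1/4)*x/4)


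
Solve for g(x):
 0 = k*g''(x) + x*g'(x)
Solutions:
 g(x) = C1 + C2*sqrt(k)*erf(sqrt(2)*x*sqrt(1/k)/2)


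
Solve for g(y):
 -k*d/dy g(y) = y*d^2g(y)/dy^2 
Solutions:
 g(y) = C1 + y^(1 - re(k))*(C2*sin(log(y)*Abs(im(k))) + C3*cos(log(y)*im(k)))


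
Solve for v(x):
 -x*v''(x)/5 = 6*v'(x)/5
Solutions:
 v(x) = C1 + C2/x^5


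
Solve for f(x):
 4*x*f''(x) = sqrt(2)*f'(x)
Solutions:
 f(x) = C1 + C2*x^(sqrt(2)/4 + 1)


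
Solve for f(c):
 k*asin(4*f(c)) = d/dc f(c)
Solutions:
 Integral(1/asin(4*_y), (_y, f(c))) = C1 + c*k


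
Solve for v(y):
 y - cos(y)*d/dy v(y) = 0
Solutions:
 v(y) = C1 + Integral(y/cos(y), y)


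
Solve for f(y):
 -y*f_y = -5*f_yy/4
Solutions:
 f(y) = C1 + C2*erfi(sqrt(10)*y/5)


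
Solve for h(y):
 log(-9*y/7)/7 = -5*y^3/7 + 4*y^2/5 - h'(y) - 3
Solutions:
 h(y) = C1 - 5*y^4/28 + 4*y^3/15 - y*log(-y)/7 + y*(-20 - 2*log(3) + log(7))/7


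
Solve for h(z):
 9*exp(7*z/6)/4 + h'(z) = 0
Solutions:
 h(z) = C1 - 27*exp(7*z/6)/14


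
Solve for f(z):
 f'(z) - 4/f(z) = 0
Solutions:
 f(z) = -sqrt(C1 + 8*z)
 f(z) = sqrt(C1 + 8*z)


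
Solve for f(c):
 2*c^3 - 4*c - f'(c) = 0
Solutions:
 f(c) = C1 + c^4/2 - 2*c^2


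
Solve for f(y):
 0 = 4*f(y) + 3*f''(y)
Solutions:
 f(y) = C1*sin(2*sqrt(3)*y/3) + C2*cos(2*sqrt(3)*y/3)


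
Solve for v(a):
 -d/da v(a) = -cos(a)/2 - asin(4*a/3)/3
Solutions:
 v(a) = C1 + a*asin(4*a/3)/3 + sqrt(9 - 16*a^2)/12 + sin(a)/2


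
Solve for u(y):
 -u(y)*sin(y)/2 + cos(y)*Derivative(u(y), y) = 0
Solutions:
 u(y) = C1/sqrt(cos(y))


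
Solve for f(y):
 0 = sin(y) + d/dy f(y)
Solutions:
 f(y) = C1 + cos(y)


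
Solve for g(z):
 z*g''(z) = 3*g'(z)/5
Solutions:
 g(z) = C1 + C2*z^(8/5)


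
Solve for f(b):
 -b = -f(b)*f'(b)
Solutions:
 f(b) = -sqrt(C1 + b^2)
 f(b) = sqrt(C1 + b^2)


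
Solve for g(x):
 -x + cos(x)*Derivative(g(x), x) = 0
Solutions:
 g(x) = C1 + Integral(x/cos(x), x)


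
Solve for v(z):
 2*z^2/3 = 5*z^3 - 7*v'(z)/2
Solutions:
 v(z) = C1 + 5*z^4/14 - 4*z^3/63


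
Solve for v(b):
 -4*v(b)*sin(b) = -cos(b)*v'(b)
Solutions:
 v(b) = C1/cos(b)^4


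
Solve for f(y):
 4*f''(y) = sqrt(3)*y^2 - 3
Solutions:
 f(y) = C1 + C2*y + sqrt(3)*y^4/48 - 3*y^2/8


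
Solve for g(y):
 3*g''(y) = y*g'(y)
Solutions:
 g(y) = C1 + C2*erfi(sqrt(6)*y/6)


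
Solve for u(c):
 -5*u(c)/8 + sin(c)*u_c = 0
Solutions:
 u(c) = C1*(cos(c) - 1)^(5/16)/(cos(c) + 1)^(5/16)


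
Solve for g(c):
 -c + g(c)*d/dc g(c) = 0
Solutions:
 g(c) = -sqrt(C1 + c^2)
 g(c) = sqrt(C1 + c^2)


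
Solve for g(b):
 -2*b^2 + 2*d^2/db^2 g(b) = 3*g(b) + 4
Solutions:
 g(b) = C1*exp(-sqrt(6)*b/2) + C2*exp(sqrt(6)*b/2) - 2*b^2/3 - 20/9


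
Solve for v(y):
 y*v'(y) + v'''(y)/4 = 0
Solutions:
 v(y) = C1 + Integral(C2*airyai(-2^(2/3)*y) + C3*airybi(-2^(2/3)*y), y)


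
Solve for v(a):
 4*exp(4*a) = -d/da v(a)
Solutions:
 v(a) = C1 - exp(4*a)


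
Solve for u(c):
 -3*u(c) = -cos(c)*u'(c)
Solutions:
 u(c) = C1*(sin(c) + 1)^(3/2)/(sin(c) - 1)^(3/2)


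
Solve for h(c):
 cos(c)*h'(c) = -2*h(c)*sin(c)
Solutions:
 h(c) = C1*cos(c)^2


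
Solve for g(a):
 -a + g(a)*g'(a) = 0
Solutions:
 g(a) = -sqrt(C1 + a^2)
 g(a) = sqrt(C1 + a^2)


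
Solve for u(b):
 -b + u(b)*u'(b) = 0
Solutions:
 u(b) = -sqrt(C1 + b^2)
 u(b) = sqrt(C1 + b^2)


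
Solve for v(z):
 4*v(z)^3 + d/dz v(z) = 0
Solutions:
 v(z) = -sqrt(2)*sqrt(-1/(C1 - 4*z))/2
 v(z) = sqrt(2)*sqrt(-1/(C1 - 4*z))/2


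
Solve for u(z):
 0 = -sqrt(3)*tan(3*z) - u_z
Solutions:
 u(z) = C1 + sqrt(3)*log(cos(3*z))/3


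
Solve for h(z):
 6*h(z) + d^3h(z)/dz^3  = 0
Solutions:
 h(z) = C3*exp(-6^(1/3)*z) + (C1*sin(2^(1/3)*3^(5/6)*z/2) + C2*cos(2^(1/3)*3^(5/6)*z/2))*exp(6^(1/3)*z/2)


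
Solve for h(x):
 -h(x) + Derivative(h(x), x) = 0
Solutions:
 h(x) = C1*exp(x)


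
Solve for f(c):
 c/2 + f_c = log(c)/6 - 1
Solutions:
 f(c) = C1 - c^2/4 + c*log(c)/6 - 7*c/6


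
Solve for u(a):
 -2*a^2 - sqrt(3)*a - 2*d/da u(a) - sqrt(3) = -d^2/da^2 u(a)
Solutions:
 u(a) = C1 + C2*exp(2*a) - a^3/3 - a^2/2 - sqrt(3)*a^2/4 - 3*sqrt(3)*a/4 - a/2


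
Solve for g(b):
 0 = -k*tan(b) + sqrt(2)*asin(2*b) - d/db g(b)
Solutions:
 g(b) = C1 + k*log(cos(b)) + sqrt(2)*(b*asin(2*b) + sqrt(1 - 4*b^2)/2)


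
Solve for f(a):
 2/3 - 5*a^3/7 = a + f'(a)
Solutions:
 f(a) = C1 - 5*a^4/28 - a^2/2 + 2*a/3


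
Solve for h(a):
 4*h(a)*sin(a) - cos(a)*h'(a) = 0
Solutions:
 h(a) = C1/cos(a)^4


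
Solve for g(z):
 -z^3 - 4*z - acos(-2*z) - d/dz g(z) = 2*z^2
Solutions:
 g(z) = C1 - z^4/4 - 2*z^3/3 - 2*z^2 - z*acos(-2*z) - sqrt(1 - 4*z^2)/2


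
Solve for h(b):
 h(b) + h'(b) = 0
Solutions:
 h(b) = C1*exp(-b)


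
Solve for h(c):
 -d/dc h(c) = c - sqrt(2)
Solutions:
 h(c) = C1 - c^2/2 + sqrt(2)*c


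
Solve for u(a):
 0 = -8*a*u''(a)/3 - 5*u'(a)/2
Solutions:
 u(a) = C1 + C2*a^(1/16)


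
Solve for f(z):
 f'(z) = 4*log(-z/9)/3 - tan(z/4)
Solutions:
 f(z) = C1 + 4*z*log(-z)/3 - 8*z*log(3)/3 - 4*z/3 + 4*log(cos(z/4))


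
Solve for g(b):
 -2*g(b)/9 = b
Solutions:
 g(b) = -9*b/2


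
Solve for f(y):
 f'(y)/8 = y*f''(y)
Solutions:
 f(y) = C1 + C2*y^(9/8)


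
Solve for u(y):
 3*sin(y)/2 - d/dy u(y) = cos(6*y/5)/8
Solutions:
 u(y) = C1 - 5*sin(6*y/5)/48 - 3*cos(y)/2


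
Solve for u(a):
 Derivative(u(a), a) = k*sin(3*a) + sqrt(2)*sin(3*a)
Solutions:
 u(a) = C1 - k*cos(3*a)/3 - sqrt(2)*cos(3*a)/3


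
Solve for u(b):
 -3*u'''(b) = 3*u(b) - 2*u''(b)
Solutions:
 u(b) = C1*exp(b*(8*2^(1/3)/(27*sqrt(697) + 713)^(1/3) + 8 + 2^(2/3)*(27*sqrt(697) + 713)^(1/3))/36)*sin(2^(1/3)*sqrt(3)*b*(-2^(1/3)*(27*sqrt(697) + 713)^(1/3) + 8/(27*sqrt(697) + 713)^(1/3))/36) + C2*exp(b*(8*2^(1/3)/(27*sqrt(697) + 713)^(1/3) + 8 + 2^(2/3)*(27*sqrt(697) + 713)^(1/3))/36)*cos(2^(1/3)*sqrt(3)*b*(-2^(1/3)*(27*sqrt(697) + 713)^(1/3) + 8/(27*sqrt(697) + 713)^(1/3))/36) + C3*exp(b*(-2^(2/3)*(27*sqrt(697) + 713)^(1/3) - 8*2^(1/3)/(27*sqrt(697) + 713)^(1/3) + 4)/18)


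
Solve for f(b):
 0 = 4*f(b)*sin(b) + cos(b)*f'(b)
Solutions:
 f(b) = C1*cos(b)^4


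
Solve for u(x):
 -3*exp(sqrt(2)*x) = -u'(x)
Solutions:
 u(x) = C1 + 3*sqrt(2)*exp(sqrt(2)*x)/2


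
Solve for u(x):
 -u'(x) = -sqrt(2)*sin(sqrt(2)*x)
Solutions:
 u(x) = C1 - cos(sqrt(2)*x)


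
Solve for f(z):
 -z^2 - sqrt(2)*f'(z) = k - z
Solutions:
 f(z) = C1 - sqrt(2)*k*z/2 - sqrt(2)*z^3/6 + sqrt(2)*z^2/4


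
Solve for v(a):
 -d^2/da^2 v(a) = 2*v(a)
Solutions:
 v(a) = C1*sin(sqrt(2)*a) + C2*cos(sqrt(2)*a)


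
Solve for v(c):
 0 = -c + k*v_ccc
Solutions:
 v(c) = C1 + C2*c + C3*c^2 + c^4/(24*k)


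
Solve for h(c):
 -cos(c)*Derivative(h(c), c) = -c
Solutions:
 h(c) = C1 + Integral(c/cos(c), c)


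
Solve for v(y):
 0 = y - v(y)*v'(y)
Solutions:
 v(y) = -sqrt(C1 + y^2)
 v(y) = sqrt(C1 + y^2)


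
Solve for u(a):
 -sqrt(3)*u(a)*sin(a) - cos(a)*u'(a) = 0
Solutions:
 u(a) = C1*cos(a)^(sqrt(3))


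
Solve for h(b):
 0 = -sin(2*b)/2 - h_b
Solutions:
 h(b) = C1 + cos(2*b)/4


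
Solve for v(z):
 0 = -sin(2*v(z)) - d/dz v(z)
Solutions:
 v(z) = pi - acos((-C1 - exp(4*z))/(C1 - exp(4*z)))/2
 v(z) = acos((-C1 - exp(4*z))/(C1 - exp(4*z)))/2


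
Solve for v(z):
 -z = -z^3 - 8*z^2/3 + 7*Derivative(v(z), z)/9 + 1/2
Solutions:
 v(z) = C1 + 9*z^4/28 + 8*z^3/7 - 9*z^2/14 - 9*z/14


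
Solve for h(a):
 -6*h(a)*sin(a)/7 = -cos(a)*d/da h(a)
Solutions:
 h(a) = C1/cos(a)^(6/7)


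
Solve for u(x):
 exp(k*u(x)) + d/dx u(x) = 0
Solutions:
 u(x) = Piecewise((log(1/(C1*k + k*x))/k, Ne(k, 0)), (nan, True))
 u(x) = Piecewise((C1 - x, Eq(k, 0)), (nan, True))


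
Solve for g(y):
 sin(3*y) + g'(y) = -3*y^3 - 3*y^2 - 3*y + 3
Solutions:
 g(y) = C1 - 3*y^4/4 - y^3 - 3*y^2/2 + 3*y + cos(3*y)/3


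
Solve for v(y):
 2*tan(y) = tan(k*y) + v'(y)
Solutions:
 v(y) = C1 - Piecewise((-log(cos(k*y))/k, Ne(k, 0)), (0, True)) - 2*log(cos(y))


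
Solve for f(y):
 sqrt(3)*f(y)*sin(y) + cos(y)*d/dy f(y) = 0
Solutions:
 f(y) = C1*cos(y)^(sqrt(3))


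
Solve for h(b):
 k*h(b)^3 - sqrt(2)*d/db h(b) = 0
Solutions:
 h(b) = -sqrt(-1/(C1 + sqrt(2)*b*k))
 h(b) = sqrt(-1/(C1 + sqrt(2)*b*k))


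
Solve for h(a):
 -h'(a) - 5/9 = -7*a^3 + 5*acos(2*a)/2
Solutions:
 h(a) = C1 + 7*a^4/4 - 5*a*acos(2*a)/2 - 5*a/9 + 5*sqrt(1 - 4*a^2)/4


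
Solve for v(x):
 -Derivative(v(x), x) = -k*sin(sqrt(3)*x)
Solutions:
 v(x) = C1 - sqrt(3)*k*cos(sqrt(3)*x)/3


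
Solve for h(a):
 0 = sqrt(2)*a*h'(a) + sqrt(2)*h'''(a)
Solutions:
 h(a) = C1 + Integral(C2*airyai(-a) + C3*airybi(-a), a)


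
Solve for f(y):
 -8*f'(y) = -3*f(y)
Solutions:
 f(y) = C1*exp(3*y/8)


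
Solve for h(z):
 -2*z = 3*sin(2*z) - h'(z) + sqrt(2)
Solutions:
 h(z) = C1 + z^2 + sqrt(2)*z - 3*cos(2*z)/2


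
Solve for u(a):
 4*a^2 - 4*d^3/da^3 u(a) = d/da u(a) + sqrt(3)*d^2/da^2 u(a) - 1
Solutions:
 u(a) = C1 + 4*a^3/3 - 4*sqrt(3)*a^2 - 7*a + (C2*sin(sqrt(13)*a/8) + C3*cos(sqrt(13)*a/8))*exp(-sqrt(3)*a/8)


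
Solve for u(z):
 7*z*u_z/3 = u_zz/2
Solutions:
 u(z) = C1 + C2*erfi(sqrt(21)*z/3)


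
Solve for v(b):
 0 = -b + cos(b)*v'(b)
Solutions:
 v(b) = C1 + Integral(b/cos(b), b)


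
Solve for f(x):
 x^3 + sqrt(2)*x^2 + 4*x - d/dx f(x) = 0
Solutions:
 f(x) = C1 + x^4/4 + sqrt(2)*x^3/3 + 2*x^2


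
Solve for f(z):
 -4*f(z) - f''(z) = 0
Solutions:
 f(z) = C1*sin(2*z) + C2*cos(2*z)


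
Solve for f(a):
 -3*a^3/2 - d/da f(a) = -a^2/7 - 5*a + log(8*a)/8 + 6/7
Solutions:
 f(a) = C1 - 3*a^4/8 + a^3/21 + 5*a^2/2 - a*log(a)/8 - 41*a/56 - 3*a*log(2)/8


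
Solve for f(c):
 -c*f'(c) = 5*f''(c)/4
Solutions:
 f(c) = C1 + C2*erf(sqrt(10)*c/5)


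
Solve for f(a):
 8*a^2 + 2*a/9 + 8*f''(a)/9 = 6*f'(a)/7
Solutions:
 f(a) = C1 + C2*exp(27*a/28) + 28*a^3/9 + 1589*a^2/162 + 44492*a/2187


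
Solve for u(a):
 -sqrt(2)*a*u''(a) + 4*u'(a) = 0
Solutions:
 u(a) = C1 + C2*a^(1 + 2*sqrt(2))


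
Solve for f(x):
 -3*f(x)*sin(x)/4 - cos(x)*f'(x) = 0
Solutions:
 f(x) = C1*cos(x)^(3/4)


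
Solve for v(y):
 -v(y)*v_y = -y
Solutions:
 v(y) = -sqrt(C1 + y^2)
 v(y) = sqrt(C1 + y^2)


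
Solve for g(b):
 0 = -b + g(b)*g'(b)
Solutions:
 g(b) = -sqrt(C1 + b^2)
 g(b) = sqrt(C1 + b^2)


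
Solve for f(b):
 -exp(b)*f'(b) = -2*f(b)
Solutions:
 f(b) = C1*exp(-2*exp(-b))


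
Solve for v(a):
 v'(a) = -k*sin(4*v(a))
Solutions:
 v(a) = -acos((-C1 - exp(8*a*k))/(C1 - exp(8*a*k)))/4 + pi/2
 v(a) = acos((-C1 - exp(8*a*k))/(C1 - exp(8*a*k)))/4


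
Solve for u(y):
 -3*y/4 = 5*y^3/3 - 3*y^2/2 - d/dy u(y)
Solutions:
 u(y) = C1 + 5*y^4/12 - y^3/2 + 3*y^2/8


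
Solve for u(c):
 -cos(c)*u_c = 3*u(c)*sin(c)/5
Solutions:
 u(c) = C1*cos(c)^(3/5)


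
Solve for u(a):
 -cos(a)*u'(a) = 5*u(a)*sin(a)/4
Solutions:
 u(a) = C1*cos(a)^(5/4)


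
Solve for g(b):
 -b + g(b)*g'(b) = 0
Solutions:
 g(b) = -sqrt(C1 + b^2)
 g(b) = sqrt(C1 + b^2)


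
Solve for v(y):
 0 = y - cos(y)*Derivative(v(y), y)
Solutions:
 v(y) = C1 + Integral(y/cos(y), y)


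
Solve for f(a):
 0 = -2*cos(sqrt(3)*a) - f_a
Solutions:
 f(a) = C1 - 2*sqrt(3)*sin(sqrt(3)*a)/3


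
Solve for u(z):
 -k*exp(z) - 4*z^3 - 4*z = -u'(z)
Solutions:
 u(z) = C1 + k*exp(z) + z^4 + 2*z^2


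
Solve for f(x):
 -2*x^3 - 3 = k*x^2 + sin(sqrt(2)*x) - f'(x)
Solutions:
 f(x) = C1 + k*x^3/3 + x^4/2 + 3*x - sqrt(2)*cos(sqrt(2)*x)/2


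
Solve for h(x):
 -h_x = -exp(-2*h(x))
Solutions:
 h(x) = log(-sqrt(C1 + 2*x))
 h(x) = log(C1 + 2*x)/2


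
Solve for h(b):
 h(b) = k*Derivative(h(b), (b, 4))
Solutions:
 h(b) = C1*exp(-b*(1/k)^(1/4)) + C2*exp(b*(1/k)^(1/4)) + C3*exp(-I*b*(1/k)^(1/4)) + C4*exp(I*b*(1/k)^(1/4))


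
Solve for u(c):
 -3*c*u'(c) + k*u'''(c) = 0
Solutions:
 u(c) = C1 + Integral(C2*airyai(3^(1/3)*c*(1/k)^(1/3)) + C3*airybi(3^(1/3)*c*(1/k)^(1/3)), c)


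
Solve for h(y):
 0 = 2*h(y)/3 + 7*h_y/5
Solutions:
 h(y) = C1*exp(-10*y/21)


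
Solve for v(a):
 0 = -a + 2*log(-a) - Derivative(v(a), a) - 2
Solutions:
 v(a) = C1 - a^2/2 + 2*a*log(-a) - 4*a


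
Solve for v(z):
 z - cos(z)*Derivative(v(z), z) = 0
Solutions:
 v(z) = C1 + Integral(z/cos(z), z)


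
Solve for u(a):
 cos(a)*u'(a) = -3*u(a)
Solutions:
 u(a) = C1*(sin(a) - 1)^(3/2)/(sin(a) + 1)^(3/2)


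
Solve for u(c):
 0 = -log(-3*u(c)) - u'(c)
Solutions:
 Integral(1/(log(-_y) + log(3)), (_y, u(c))) = C1 - c


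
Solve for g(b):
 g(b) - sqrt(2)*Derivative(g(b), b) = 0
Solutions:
 g(b) = C1*exp(sqrt(2)*b/2)


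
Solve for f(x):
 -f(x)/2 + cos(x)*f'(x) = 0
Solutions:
 f(x) = C1*(sin(x) + 1)^(1/4)/(sin(x) - 1)^(1/4)


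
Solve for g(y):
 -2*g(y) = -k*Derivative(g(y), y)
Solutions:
 g(y) = C1*exp(2*y/k)


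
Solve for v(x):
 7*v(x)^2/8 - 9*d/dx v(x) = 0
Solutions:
 v(x) = -72/(C1 + 7*x)


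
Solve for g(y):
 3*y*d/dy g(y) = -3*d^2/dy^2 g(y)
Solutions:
 g(y) = C1 + C2*erf(sqrt(2)*y/2)


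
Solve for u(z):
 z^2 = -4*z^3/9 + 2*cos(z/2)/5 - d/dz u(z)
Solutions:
 u(z) = C1 - z^4/9 - z^3/3 + 4*sin(z/2)/5


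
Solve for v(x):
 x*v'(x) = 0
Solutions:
 v(x) = C1


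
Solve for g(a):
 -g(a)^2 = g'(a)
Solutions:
 g(a) = 1/(C1 + a)


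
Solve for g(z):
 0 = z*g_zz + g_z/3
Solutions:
 g(z) = C1 + C2*z^(2/3)


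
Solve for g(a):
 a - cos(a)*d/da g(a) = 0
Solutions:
 g(a) = C1 + Integral(a/cos(a), a)


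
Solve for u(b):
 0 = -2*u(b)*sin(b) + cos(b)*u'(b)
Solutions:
 u(b) = C1/cos(b)^2


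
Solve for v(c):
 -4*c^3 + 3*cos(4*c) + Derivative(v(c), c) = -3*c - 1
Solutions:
 v(c) = C1 + c^4 - 3*c^2/2 - c - 3*sin(4*c)/4


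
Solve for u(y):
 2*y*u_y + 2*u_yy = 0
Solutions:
 u(y) = C1 + C2*erf(sqrt(2)*y/2)


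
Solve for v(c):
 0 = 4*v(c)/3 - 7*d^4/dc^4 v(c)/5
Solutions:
 v(c) = C1*exp(-sqrt(2)*21^(3/4)*5^(1/4)*c/21) + C2*exp(sqrt(2)*21^(3/4)*5^(1/4)*c/21) + C3*sin(sqrt(2)*21^(3/4)*5^(1/4)*c/21) + C4*cos(sqrt(2)*21^(3/4)*5^(1/4)*c/21)


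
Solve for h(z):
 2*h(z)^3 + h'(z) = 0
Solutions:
 h(z) = -sqrt(2)*sqrt(-1/(C1 - 2*z))/2
 h(z) = sqrt(2)*sqrt(-1/(C1 - 2*z))/2


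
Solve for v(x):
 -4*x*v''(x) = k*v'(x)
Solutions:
 v(x) = C1 + x^(1 - re(k)/4)*(C2*sin(log(x)*Abs(im(k))/4) + C3*cos(log(x)*im(k)/4))


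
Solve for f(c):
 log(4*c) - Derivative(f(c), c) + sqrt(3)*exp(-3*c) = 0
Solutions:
 f(c) = C1 + c*log(c) + c*(-1 + 2*log(2)) - sqrt(3)*exp(-3*c)/3


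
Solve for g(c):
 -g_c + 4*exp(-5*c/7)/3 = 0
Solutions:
 g(c) = C1 - 28*exp(-5*c/7)/15


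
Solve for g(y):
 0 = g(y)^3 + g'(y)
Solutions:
 g(y) = -sqrt(2)*sqrt(-1/(C1 - y))/2
 g(y) = sqrt(2)*sqrt(-1/(C1 - y))/2


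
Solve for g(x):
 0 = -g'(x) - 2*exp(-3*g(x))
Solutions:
 g(x) = log(C1 - 6*x)/3
 g(x) = log((-3^(1/3) - 3^(5/6)*I)*(C1 - 2*x)^(1/3)/2)
 g(x) = log((-3^(1/3) + 3^(5/6)*I)*(C1 - 2*x)^(1/3)/2)


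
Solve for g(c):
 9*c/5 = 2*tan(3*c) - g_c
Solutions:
 g(c) = C1 - 9*c^2/10 - 2*log(cos(3*c))/3


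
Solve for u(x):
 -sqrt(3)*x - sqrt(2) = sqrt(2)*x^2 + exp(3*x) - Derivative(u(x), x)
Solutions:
 u(x) = C1 + sqrt(2)*x^3/3 + sqrt(3)*x^2/2 + sqrt(2)*x + exp(3*x)/3


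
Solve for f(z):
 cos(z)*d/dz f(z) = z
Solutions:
 f(z) = C1 + Integral(z/cos(z), z)


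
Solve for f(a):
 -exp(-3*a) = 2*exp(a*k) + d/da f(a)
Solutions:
 f(a) = C1 + exp(-3*a)/3 - 2*exp(a*k)/k


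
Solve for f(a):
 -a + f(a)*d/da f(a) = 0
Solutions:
 f(a) = -sqrt(C1 + a^2)
 f(a) = sqrt(C1 + a^2)


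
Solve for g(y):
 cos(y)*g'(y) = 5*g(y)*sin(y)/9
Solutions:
 g(y) = C1/cos(y)^(5/9)


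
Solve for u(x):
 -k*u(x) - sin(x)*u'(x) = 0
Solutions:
 u(x) = C1*exp(k*(-log(cos(x) - 1) + log(cos(x) + 1))/2)


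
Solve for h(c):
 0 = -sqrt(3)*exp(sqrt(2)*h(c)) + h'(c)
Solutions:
 h(c) = sqrt(2)*(2*log(-1/(C1 + sqrt(3)*c)) - log(2))/4


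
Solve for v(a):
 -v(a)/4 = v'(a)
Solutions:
 v(a) = C1*exp(-a/4)


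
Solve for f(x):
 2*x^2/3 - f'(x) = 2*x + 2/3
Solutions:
 f(x) = C1 + 2*x^3/9 - x^2 - 2*x/3


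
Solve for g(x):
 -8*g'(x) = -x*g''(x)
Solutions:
 g(x) = C1 + C2*x^9


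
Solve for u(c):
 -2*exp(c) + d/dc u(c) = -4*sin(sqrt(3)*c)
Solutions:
 u(c) = C1 + 2*exp(c) + 4*sqrt(3)*cos(sqrt(3)*c)/3


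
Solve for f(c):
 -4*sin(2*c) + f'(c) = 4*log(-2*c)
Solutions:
 f(c) = C1 + 4*c*log(-c) - 4*c + 4*c*log(2) - 2*cos(2*c)


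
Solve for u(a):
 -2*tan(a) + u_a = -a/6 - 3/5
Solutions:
 u(a) = C1 - a^2/12 - 3*a/5 - 2*log(cos(a))


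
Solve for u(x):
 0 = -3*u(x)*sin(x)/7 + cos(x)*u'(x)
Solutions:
 u(x) = C1/cos(x)^(3/7)


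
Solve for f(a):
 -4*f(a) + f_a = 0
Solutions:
 f(a) = C1*exp(4*a)


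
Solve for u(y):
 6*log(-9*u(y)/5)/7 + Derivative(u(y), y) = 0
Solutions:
 7*Integral(1/(log(-_y) - log(5) + 2*log(3)), (_y, u(y)))/6 = C1 - y


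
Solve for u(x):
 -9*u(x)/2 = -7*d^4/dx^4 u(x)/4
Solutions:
 u(x) = C1*exp(-2^(1/4)*sqrt(3)*7^(3/4)*x/7) + C2*exp(2^(1/4)*sqrt(3)*7^(3/4)*x/7) + C3*sin(2^(1/4)*sqrt(3)*7^(3/4)*x/7) + C4*cos(2^(1/4)*sqrt(3)*7^(3/4)*x/7)


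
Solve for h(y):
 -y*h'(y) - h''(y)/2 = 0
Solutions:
 h(y) = C1 + C2*erf(y)


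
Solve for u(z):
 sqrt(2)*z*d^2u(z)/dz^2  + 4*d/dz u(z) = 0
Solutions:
 u(z) = C1 + C2*z^(1 - 2*sqrt(2))


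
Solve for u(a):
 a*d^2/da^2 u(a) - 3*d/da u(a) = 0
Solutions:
 u(a) = C1 + C2*a^4


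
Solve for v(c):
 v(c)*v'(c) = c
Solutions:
 v(c) = -sqrt(C1 + c^2)
 v(c) = sqrt(C1 + c^2)


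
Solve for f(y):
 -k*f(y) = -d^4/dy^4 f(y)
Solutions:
 f(y) = C1*exp(-k^(1/4)*y) + C2*exp(k^(1/4)*y) + C3*exp(-I*k^(1/4)*y) + C4*exp(I*k^(1/4)*y)


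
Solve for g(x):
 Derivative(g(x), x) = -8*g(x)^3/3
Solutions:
 g(x) = -sqrt(6)*sqrt(-1/(C1 - 8*x))/2
 g(x) = sqrt(6)*sqrt(-1/(C1 - 8*x))/2


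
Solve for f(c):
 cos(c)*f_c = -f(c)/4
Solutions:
 f(c) = C1*(sin(c) - 1)^(1/8)/(sin(c) + 1)^(1/8)


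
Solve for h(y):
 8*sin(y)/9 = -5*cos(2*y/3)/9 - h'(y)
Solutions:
 h(y) = C1 - 5*sin(2*y/3)/6 + 8*cos(y)/9


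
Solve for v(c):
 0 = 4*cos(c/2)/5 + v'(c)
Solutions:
 v(c) = C1 - 8*sin(c/2)/5


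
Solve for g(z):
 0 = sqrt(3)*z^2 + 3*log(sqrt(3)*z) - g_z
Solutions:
 g(z) = C1 + sqrt(3)*z^3/3 + 3*z*log(z) - 3*z + 3*z*log(3)/2


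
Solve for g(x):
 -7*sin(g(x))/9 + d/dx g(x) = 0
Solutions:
 -7*x/9 + log(cos(g(x)) - 1)/2 - log(cos(g(x)) + 1)/2 = C1


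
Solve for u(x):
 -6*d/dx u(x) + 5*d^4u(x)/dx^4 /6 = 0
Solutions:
 u(x) = C1 + C4*exp(30^(2/3)*x/5) + (C2*sin(3*10^(2/3)*3^(1/6)*x/10) + C3*cos(3*10^(2/3)*3^(1/6)*x/10))*exp(-30^(2/3)*x/10)


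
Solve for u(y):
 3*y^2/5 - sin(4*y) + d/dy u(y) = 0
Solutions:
 u(y) = C1 - y^3/5 - cos(4*y)/4


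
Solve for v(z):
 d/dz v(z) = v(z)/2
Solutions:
 v(z) = C1*exp(z/2)


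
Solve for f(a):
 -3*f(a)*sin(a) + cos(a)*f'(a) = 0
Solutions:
 f(a) = C1/cos(a)^3


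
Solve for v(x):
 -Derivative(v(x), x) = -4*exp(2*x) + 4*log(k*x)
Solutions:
 v(x) = C1 - 4*x*log(k*x) + 4*x + 2*exp(2*x)


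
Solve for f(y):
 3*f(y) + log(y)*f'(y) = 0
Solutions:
 f(y) = C1*exp(-3*li(y))


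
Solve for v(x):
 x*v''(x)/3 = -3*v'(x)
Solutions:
 v(x) = C1 + C2/x^8


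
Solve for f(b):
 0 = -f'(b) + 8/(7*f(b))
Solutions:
 f(b) = -sqrt(C1 + 112*b)/7
 f(b) = sqrt(C1 + 112*b)/7


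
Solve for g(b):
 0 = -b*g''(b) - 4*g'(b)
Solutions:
 g(b) = C1 + C2/b^3


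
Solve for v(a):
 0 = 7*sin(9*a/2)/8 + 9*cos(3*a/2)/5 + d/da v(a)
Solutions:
 v(a) = C1 - 6*sin(3*a/2)/5 + 7*cos(9*a/2)/36


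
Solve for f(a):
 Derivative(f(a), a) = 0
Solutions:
 f(a) = C1


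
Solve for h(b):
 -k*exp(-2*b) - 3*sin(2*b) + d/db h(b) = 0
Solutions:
 h(b) = C1 - k*exp(-2*b)/2 - 3*cos(2*b)/2


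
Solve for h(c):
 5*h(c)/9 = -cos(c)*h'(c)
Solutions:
 h(c) = C1*(sin(c) - 1)^(5/18)/(sin(c) + 1)^(5/18)


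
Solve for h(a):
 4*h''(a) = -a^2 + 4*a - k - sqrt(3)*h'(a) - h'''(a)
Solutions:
 h(a) = C1 + C2*exp(a*(-2 + sqrt(4 - sqrt(3)))) + C3*exp(-a*(sqrt(4 - sqrt(3)) + 2)) - sqrt(3)*a^3/9 + 2*sqrt(3)*a^2/3 + 4*a^2/3 - sqrt(3)*a*k/3 - 32*sqrt(3)*a/9 - 14*a/3


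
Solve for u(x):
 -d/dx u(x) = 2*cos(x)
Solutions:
 u(x) = C1 - 2*sin(x)


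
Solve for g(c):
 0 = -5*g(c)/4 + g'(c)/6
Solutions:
 g(c) = C1*exp(15*c/2)


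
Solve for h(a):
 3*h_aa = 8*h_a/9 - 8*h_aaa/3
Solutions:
 h(a) = C1 + C2*exp(a*(-27 + sqrt(1497))/48) + C3*exp(-a*(27 + sqrt(1497))/48)


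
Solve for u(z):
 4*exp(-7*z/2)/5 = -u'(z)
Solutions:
 u(z) = C1 + 8*exp(-7*z/2)/35


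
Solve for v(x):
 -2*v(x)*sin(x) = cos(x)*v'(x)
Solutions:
 v(x) = C1*cos(x)^2


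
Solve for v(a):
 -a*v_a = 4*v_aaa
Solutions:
 v(a) = C1 + Integral(C2*airyai(-2^(1/3)*a/2) + C3*airybi(-2^(1/3)*a/2), a)


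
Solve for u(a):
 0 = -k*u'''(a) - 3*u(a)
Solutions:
 u(a) = C1*exp(3^(1/3)*a*(-1/k)^(1/3)) + C2*exp(a*(-1/k)^(1/3)*(-3^(1/3) + 3^(5/6)*I)/2) + C3*exp(-a*(-1/k)^(1/3)*(3^(1/3) + 3^(5/6)*I)/2)


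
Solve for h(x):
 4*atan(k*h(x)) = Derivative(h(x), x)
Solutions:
 Integral(1/atan(_y*k), (_y, h(x))) = C1 + 4*x


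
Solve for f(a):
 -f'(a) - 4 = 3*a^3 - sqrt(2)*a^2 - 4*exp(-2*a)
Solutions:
 f(a) = C1 - 3*a^4/4 + sqrt(2)*a^3/3 - 4*a - 2*exp(-2*a)


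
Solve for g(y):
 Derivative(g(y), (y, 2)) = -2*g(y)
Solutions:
 g(y) = C1*sin(sqrt(2)*y) + C2*cos(sqrt(2)*y)


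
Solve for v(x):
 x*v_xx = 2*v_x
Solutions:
 v(x) = C1 + C2*x^3


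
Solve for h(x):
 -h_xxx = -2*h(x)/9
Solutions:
 h(x) = C3*exp(6^(1/3)*x/3) + (C1*sin(2^(1/3)*3^(5/6)*x/6) + C2*cos(2^(1/3)*3^(5/6)*x/6))*exp(-6^(1/3)*x/6)


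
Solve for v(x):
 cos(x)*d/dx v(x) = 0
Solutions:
 v(x) = C1


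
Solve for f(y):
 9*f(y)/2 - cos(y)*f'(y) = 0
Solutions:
 f(y) = C1*(sin(y) + 1)^(1/4)*(sin(y)^2 + 2*sin(y) + 1)/((sin(y) - 1)^(1/4)*(sin(y)^2 - 2*sin(y) + 1))


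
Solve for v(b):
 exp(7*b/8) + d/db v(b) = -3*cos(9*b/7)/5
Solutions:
 v(b) = C1 - 8*exp(7*b/8)/7 - 7*sin(9*b/7)/15


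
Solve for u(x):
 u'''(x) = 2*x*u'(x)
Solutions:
 u(x) = C1 + Integral(C2*airyai(2^(1/3)*x) + C3*airybi(2^(1/3)*x), x)


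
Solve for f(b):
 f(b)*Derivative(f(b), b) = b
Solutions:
 f(b) = -sqrt(C1 + b^2)
 f(b) = sqrt(C1 + b^2)


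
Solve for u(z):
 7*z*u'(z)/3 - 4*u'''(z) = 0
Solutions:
 u(z) = C1 + Integral(C2*airyai(126^(1/3)*z/6) + C3*airybi(126^(1/3)*z/6), z)


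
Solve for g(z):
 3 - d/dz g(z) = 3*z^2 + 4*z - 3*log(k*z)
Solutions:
 g(z) = C1 - z^3 - 2*z^2 + 3*z*log(k*z)


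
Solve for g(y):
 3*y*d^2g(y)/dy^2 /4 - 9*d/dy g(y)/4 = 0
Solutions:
 g(y) = C1 + C2*y^4


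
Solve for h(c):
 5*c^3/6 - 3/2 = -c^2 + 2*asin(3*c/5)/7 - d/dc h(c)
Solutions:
 h(c) = C1 - 5*c^4/24 - c^3/3 + 2*c*asin(3*c/5)/7 + 3*c/2 + 2*sqrt(25 - 9*c^2)/21


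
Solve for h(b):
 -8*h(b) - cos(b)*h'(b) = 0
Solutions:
 h(b) = C1*(sin(b)^4 - 4*sin(b)^3 + 6*sin(b)^2 - 4*sin(b) + 1)/(sin(b)^4 + 4*sin(b)^3 + 6*sin(b)^2 + 4*sin(b) + 1)


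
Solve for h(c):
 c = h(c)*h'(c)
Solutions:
 h(c) = -sqrt(C1 + c^2)
 h(c) = sqrt(C1 + c^2)


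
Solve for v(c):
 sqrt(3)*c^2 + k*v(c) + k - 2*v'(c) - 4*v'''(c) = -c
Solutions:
 v(c) = C1*exp(c*(3^(1/3)*(-9*k + sqrt(3)*sqrt(27*k^2 + 8))^(1/3)/12 - 3^(5/6)*I*(-9*k + sqrt(3)*sqrt(27*k^2 + 8))^(1/3)/12 + 2/((-3^(1/3) + 3^(5/6)*I)*(-9*k + sqrt(3)*sqrt(27*k^2 + 8))^(1/3)))) + C2*exp(c*(3^(1/3)*(-9*k + sqrt(3)*sqrt(27*k^2 + 8))^(1/3)/12 + 3^(5/6)*I*(-9*k + sqrt(3)*sqrt(27*k^2 + 8))^(1/3)/12 - 2/((3^(1/3) + 3^(5/6)*I)*(-9*k + sqrt(3)*sqrt(27*k^2 + 8))^(1/3)))) + C3*exp(3^(1/3)*c*(-(-9*k + sqrt(3)*sqrt(27*k^2 + 8))^(1/3) + 2*3^(1/3)/(-9*k + sqrt(3)*sqrt(27*k^2 + 8))^(1/3))/6) - sqrt(3)*c^2/k - c/k - 4*sqrt(3)*c/k^2 - 1 - 2/k^2 - 8*sqrt(3)/k^3


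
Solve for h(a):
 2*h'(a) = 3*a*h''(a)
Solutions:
 h(a) = C1 + C2*a^(5/3)


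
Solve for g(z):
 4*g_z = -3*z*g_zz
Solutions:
 g(z) = C1 + C2/z^(1/3)


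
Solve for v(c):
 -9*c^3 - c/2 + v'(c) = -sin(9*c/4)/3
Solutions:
 v(c) = C1 + 9*c^4/4 + c^2/4 + 4*cos(9*c/4)/27


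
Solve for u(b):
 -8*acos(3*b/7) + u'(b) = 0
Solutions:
 u(b) = C1 + 8*b*acos(3*b/7) - 8*sqrt(49 - 9*b^2)/3


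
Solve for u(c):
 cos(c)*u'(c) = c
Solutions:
 u(c) = C1 + Integral(c/cos(c), c)


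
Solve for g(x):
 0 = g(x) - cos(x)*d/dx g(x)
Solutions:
 g(x) = C1*sqrt(sin(x) + 1)/sqrt(sin(x) - 1)


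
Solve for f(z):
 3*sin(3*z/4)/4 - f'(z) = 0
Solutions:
 f(z) = C1 - cos(3*z/4)


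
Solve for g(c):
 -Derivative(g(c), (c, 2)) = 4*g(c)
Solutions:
 g(c) = C1*sin(2*c) + C2*cos(2*c)


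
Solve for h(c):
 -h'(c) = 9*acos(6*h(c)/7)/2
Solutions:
 Integral(1/acos(6*_y/7), (_y, h(c))) = C1 - 9*c/2


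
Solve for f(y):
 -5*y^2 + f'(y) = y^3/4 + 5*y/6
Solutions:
 f(y) = C1 + y^4/16 + 5*y^3/3 + 5*y^2/12


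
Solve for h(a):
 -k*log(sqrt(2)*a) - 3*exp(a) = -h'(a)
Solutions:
 h(a) = C1 + a*k*log(a) + a*k*(-1 + log(2)/2) + 3*exp(a)


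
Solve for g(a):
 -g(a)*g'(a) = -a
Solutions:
 g(a) = -sqrt(C1 + a^2)
 g(a) = sqrt(C1 + a^2)


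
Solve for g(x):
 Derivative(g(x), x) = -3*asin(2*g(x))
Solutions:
 Integral(1/asin(2*_y), (_y, g(x))) = C1 - 3*x


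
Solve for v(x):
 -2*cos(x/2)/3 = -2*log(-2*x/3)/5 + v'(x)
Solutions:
 v(x) = C1 + 2*x*log(-x)/5 - 2*x*log(3)/5 - 2*x/5 + 2*x*log(2)/5 - 4*sin(x/2)/3


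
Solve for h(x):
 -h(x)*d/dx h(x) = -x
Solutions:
 h(x) = -sqrt(C1 + x^2)
 h(x) = sqrt(C1 + x^2)


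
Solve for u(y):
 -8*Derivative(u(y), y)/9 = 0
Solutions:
 u(y) = C1


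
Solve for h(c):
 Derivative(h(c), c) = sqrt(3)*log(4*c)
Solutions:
 h(c) = C1 + sqrt(3)*c*log(c) - sqrt(3)*c + 2*sqrt(3)*c*log(2)


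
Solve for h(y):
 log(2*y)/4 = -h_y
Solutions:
 h(y) = C1 - y*log(y)/4 - y*log(2)/4 + y/4


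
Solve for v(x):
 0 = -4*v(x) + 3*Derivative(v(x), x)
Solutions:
 v(x) = C1*exp(4*x/3)


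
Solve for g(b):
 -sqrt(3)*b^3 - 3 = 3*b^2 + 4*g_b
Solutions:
 g(b) = C1 - sqrt(3)*b^4/16 - b^3/4 - 3*b/4


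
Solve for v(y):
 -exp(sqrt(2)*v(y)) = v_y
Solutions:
 v(y) = sqrt(2)*(2*log(1/(C1 + y)) - log(2))/4


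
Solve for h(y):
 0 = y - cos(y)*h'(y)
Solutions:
 h(y) = C1 + Integral(y/cos(y), y)


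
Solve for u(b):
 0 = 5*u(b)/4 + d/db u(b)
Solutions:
 u(b) = C1*exp(-5*b/4)


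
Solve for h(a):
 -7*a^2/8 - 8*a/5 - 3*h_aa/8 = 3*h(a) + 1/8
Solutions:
 h(a) = C1*sin(2*sqrt(2)*a) + C2*cos(2*sqrt(2)*a) - 7*a^2/24 - 8*a/15 + 1/32


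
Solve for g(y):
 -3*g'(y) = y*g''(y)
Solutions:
 g(y) = C1 + C2/y^2


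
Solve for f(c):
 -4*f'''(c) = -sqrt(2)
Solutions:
 f(c) = C1 + C2*c + C3*c^2 + sqrt(2)*c^3/24


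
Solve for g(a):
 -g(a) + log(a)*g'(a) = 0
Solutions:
 g(a) = C1*exp(li(a))


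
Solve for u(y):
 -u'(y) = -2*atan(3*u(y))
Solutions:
 Integral(1/atan(3*_y), (_y, u(y))) = C1 + 2*y


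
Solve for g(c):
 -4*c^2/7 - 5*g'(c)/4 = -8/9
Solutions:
 g(c) = C1 - 16*c^3/105 + 32*c/45


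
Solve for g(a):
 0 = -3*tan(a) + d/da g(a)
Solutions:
 g(a) = C1 - 3*log(cos(a))


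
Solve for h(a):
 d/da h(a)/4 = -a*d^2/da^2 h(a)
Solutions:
 h(a) = C1 + C2*a^(3/4)


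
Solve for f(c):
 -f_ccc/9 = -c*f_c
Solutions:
 f(c) = C1 + Integral(C2*airyai(3^(2/3)*c) + C3*airybi(3^(2/3)*c), c)


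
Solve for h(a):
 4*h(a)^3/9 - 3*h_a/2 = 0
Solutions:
 h(a) = -3*sqrt(6)*sqrt(-1/(C1 + 8*a))/2
 h(a) = 3*sqrt(6)*sqrt(-1/(C1 + 8*a))/2


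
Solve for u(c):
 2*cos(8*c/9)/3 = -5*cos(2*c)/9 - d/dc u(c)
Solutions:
 u(c) = C1 - 3*sin(8*c/9)/4 - 5*sin(2*c)/18


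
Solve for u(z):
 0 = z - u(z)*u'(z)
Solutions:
 u(z) = -sqrt(C1 + z^2)
 u(z) = sqrt(C1 + z^2)


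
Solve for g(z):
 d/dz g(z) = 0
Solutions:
 g(z) = C1


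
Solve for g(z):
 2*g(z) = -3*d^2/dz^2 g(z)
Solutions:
 g(z) = C1*sin(sqrt(6)*z/3) + C2*cos(sqrt(6)*z/3)


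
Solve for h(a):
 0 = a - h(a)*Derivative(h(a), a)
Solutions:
 h(a) = -sqrt(C1 + a^2)
 h(a) = sqrt(C1 + a^2)


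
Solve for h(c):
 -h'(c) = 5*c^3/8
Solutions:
 h(c) = C1 - 5*c^4/32


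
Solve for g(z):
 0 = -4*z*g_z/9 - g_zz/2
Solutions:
 g(z) = C1 + C2*erf(2*z/3)


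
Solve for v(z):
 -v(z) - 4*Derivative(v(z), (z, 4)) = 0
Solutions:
 v(z) = (C1*sin(z/2) + C2*cos(z/2))*exp(-z/2) + (C3*sin(z/2) + C4*cos(z/2))*exp(z/2)


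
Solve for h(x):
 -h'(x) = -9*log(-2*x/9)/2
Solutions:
 h(x) = C1 + 9*x*log(-x)/2 + x*(-9*log(3) - 9/2 + 9*log(2)/2)


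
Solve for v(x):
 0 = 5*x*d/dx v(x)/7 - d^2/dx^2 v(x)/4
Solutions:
 v(x) = C1 + C2*erfi(sqrt(70)*x/7)


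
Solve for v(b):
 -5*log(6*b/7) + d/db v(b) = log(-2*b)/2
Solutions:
 v(b) = C1 + 11*b*log(b)/2 + b*(-5*log(7) - 11/2 + log(2)/2 + 5*log(6) + I*pi/2)


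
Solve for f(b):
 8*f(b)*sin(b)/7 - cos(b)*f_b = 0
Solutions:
 f(b) = C1/cos(b)^(8/7)


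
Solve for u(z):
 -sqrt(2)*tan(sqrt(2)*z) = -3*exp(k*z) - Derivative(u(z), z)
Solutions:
 u(z) = C1 - 3*Piecewise((exp(k*z)/k, Ne(k, 0)), (z, True)) - log(cos(sqrt(2)*z))


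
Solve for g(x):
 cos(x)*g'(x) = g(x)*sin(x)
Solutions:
 g(x) = C1/cos(x)


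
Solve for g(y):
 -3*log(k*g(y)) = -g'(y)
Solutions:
 li(k*g(y))/k = C1 + 3*y


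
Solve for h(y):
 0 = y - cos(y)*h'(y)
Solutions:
 h(y) = C1 + Integral(y/cos(y), y)


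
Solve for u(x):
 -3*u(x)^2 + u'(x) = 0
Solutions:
 u(x) = -1/(C1 + 3*x)


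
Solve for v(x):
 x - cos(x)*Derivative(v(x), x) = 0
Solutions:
 v(x) = C1 + Integral(x/cos(x), x)


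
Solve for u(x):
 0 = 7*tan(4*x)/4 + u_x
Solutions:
 u(x) = C1 + 7*log(cos(4*x))/16


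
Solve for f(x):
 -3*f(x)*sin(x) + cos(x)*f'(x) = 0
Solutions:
 f(x) = C1/cos(x)^3


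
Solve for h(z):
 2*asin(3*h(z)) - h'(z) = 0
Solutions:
 Integral(1/asin(3*_y), (_y, h(z))) = C1 + 2*z


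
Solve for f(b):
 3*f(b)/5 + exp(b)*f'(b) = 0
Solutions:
 f(b) = C1*exp(3*exp(-b)/5)


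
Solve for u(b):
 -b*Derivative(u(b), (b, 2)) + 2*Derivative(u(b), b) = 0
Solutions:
 u(b) = C1 + C2*b^3


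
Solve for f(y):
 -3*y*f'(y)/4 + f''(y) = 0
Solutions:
 f(y) = C1 + C2*erfi(sqrt(6)*y/4)


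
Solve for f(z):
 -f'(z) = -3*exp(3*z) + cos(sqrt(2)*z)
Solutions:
 f(z) = C1 + exp(3*z) - sqrt(2)*sin(sqrt(2)*z)/2


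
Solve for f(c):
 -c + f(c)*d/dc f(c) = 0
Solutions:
 f(c) = -sqrt(C1 + c^2)
 f(c) = sqrt(C1 + c^2)


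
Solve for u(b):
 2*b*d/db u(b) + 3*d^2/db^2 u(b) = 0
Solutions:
 u(b) = C1 + C2*erf(sqrt(3)*b/3)


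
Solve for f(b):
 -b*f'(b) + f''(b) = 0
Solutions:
 f(b) = C1 + C2*erfi(sqrt(2)*b/2)


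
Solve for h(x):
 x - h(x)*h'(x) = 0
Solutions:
 h(x) = -sqrt(C1 + x^2)
 h(x) = sqrt(C1 + x^2)


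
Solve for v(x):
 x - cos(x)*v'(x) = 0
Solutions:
 v(x) = C1 + Integral(x/cos(x), x)


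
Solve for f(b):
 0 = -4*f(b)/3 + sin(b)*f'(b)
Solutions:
 f(b) = C1*(cos(b) - 1)^(2/3)/(cos(b) + 1)^(2/3)


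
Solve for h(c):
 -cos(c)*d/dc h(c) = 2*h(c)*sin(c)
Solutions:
 h(c) = C1*cos(c)^2


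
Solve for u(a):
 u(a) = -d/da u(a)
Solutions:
 u(a) = C1*exp(-a)


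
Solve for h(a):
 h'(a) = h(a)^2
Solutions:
 h(a) = -1/(C1 + a)


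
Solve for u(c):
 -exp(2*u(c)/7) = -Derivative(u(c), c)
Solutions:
 u(c) = 7*log(-sqrt(-1/(C1 + c))) - 7*log(2) + 7*log(14)/2
 u(c) = 7*log(-1/(C1 + c))/2 - 7*log(2) + 7*log(14)/2


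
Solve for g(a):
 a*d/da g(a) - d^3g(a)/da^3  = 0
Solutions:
 g(a) = C1 + Integral(C2*airyai(a) + C3*airybi(a), a)


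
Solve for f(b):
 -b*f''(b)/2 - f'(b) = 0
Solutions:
 f(b) = C1 + C2/b


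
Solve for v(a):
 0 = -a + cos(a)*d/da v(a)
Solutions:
 v(a) = C1 + Integral(a/cos(a), a)


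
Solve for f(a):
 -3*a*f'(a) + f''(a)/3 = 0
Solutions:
 f(a) = C1 + C2*erfi(3*sqrt(2)*a/2)


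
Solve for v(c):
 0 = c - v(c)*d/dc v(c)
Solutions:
 v(c) = -sqrt(C1 + c^2)
 v(c) = sqrt(C1 + c^2)


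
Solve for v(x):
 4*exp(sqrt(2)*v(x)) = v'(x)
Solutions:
 v(x) = sqrt(2)*(2*log(-1/(C1 + 4*x)) - log(2))/4


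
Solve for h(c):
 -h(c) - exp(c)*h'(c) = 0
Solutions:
 h(c) = C1*exp(exp(-c))


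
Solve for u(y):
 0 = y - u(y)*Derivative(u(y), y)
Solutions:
 u(y) = -sqrt(C1 + y^2)
 u(y) = sqrt(C1 + y^2)


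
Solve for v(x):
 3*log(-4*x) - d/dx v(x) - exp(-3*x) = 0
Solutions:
 v(x) = C1 + 3*x*log(-x) + 3*x*(-1 + 2*log(2)) + exp(-3*x)/3


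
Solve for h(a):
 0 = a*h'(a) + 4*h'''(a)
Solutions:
 h(a) = C1 + Integral(C2*airyai(-2^(1/3)*a/2) + C3*airybi(-2^(1/3)*a/2), a)


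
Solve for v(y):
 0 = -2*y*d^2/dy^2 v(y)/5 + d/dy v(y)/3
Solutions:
 v(y) = C1 + C2*y^(11/6)


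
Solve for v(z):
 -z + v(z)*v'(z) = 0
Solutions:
 v(z) = -sqrt(C1 + z^2)
 v(z) = sqrt(C1 + z^2)


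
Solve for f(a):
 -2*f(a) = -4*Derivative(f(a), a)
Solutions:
 f(a) = C1*exp(a/2)


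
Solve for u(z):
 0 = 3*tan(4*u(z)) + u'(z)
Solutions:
 u(z) = -asin(C1*exp(-12*z))/4 + pi/4
 u(z) = asin(C1*exp(-12*z))/4


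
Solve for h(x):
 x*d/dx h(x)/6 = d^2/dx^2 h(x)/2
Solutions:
 h(x) = C1 + C2*erfi(sqrt(6)*x/6)


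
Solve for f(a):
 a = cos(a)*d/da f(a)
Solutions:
 f(a) = C1 + Integral(a/cos(a), a)


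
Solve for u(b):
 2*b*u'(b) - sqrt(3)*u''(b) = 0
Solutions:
 u(b) = C1 + C2*erfi(3^(3/4)*b/3)


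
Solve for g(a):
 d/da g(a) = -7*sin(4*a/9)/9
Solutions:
 g(a) = C1 + 7*cos(4*a/9)/4


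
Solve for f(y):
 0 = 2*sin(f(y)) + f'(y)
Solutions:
 f(y) = -acos((-C1 - exp(4*y))/(C1 - exp(4*y))) + 2*pi
 f(y) = acos((-C1 - exp(4*y))/(C1 - exp(4*y)))


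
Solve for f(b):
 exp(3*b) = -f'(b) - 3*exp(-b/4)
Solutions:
 f(b) = C1 - exp(3*b)/3 + 12*exp(-b/4)


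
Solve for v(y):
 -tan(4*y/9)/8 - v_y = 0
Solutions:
 v(y) = C1 + 9*log(cos(4*y/9))/32


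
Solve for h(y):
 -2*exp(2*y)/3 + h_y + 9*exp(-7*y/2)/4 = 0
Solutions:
 h(y) = C1 + exp(2*y)/3 + 9*exp(-7*y/2)/14


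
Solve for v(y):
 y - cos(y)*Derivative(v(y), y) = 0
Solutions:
 v(y) = C1 + Integral(y/cos(y), y)


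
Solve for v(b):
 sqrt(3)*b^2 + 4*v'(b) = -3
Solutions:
 v(b) = C1 - sqrt(3)*b^3/12 - 3*b/4


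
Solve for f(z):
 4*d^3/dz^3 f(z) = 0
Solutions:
 f(z) = C1 + C2*z + C3*z^2


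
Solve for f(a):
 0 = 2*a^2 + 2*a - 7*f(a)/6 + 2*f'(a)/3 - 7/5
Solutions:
 f(a) = C1*exp(7*a/4) + 12*a^2/7 + 180*a/49 + 1542/1715


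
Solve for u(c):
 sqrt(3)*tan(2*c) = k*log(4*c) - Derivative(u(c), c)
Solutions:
 u(c) = C1 + c*k*(log(c) - 1) + 2*c*k*log(2) + sqrt(3)*log(cos(2*c))/2


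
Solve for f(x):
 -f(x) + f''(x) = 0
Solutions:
 f(x) = C1*exp(-x) + C2*exp(x)


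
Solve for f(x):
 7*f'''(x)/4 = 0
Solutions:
 f(x) = C1 + C2*x + C3*x^2


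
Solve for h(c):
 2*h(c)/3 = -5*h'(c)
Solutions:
 h(c) = C1*exp(-2*c/15)


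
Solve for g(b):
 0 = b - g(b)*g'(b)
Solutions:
 g(b) = -sqrt(C1 + b^2)
 g(b) = sqrt(C1 + b^2)


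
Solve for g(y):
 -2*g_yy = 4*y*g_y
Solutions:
 g(y) = C1 + C2*erf(y)


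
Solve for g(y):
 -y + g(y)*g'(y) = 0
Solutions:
 g(y) = -sqrt(C1 + y^2)
 g(y) = sqrt(C1 + y^2)


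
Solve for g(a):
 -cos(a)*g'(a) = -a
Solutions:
 g(a) = C1 + Integral(a/cos(a), a)


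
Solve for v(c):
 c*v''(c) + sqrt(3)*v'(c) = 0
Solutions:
 v(c) = C1 + C2*c^(1 - sqrt(3))


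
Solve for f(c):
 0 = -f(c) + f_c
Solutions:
 f(c) = C1*exp(c)


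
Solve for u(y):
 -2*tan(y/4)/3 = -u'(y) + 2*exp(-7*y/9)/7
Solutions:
 u(y) = C1 + 4*log(tan(y/4)^2 + 1)/3 - 18*exp(-7*y/9)/49


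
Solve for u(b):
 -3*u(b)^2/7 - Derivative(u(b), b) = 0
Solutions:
 u(b) = 7/(C1 + 3*b)


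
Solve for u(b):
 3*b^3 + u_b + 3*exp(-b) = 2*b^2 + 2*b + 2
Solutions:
 u(b) = C1 - 3*b^4/4 + 2*b^3/3 + b^2 + 2*b + 3*exp(-b)


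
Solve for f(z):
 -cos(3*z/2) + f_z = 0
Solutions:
 f(z) = C1 + 2*sin(3*z/2)/3


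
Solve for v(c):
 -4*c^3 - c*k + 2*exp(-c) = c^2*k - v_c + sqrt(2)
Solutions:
 v(c) = C1 + c^4 + c^3*k/3 + c^2*k/2 + sqrt(2)*c + 2*exp(-c)


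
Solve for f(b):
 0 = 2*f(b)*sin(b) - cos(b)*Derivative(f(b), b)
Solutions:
 f(b) = C1/cos(b)^2


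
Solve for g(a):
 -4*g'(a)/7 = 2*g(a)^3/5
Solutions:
 g(a) = -sqrt(5)*sqrt(-1/(C1 - 7*a))
 g(a) = sqrt(5)*sqrt(-1/(C1 - 7*a))


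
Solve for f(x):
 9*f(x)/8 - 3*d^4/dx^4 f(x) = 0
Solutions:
 f(x) = C1*exp(-6^(1/4)*x/2) + C2*exp(6^(1/4)*x/2) + C3*sin(6^(1/4)*x/2) + C4*cos(6^(1/4)*x/2)


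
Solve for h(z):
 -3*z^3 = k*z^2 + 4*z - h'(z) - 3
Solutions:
 h(z) = C1 + k*z^3/3 + 3*z^4/4 + 2*z^2 - 3*z


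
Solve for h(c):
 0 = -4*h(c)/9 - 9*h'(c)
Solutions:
 h(c) = C1*exp(-4*c/81)


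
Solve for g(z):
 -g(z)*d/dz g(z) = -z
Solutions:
 g(z) = -sqrt(C1 + z^2)
 g(z) = sqrt(C1 + z^2)


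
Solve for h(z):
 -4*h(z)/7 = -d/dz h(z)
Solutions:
 h(z) = C1*exp(4*z/7)


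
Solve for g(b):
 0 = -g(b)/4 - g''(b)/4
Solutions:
 g(b) = C1*sin(b) + C2*cos(b)


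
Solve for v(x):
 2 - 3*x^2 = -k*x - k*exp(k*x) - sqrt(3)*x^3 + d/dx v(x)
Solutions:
 v(x) = C1 + k*x^2/2 + sqrt(3)*x^4/4 - x^3 + 2*x + exp(k*x)


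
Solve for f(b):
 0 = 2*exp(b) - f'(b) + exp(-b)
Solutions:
 f(b) = C1 + 3*sinh(b) + cosh(b)


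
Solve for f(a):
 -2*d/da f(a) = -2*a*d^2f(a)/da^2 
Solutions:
 f(a) = C1 + C2*a^2


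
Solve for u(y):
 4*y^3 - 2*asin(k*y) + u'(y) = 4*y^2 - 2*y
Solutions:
 u(y) = C1 - y^4 + 4*y^3/3 - y^2 + 2*Piecewise((y*asin(k*y) + sqrt(-k^2*y^2 + 1)/k, Ne(k, 0)), (0, True))


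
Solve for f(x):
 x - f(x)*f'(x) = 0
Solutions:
 f(x) = -sqrt(C1 + x^2)
 f(x) = sqrt(C1 + x^2)


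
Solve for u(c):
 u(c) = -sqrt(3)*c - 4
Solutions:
 u(c) = -sqrt(3)*c - 4
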